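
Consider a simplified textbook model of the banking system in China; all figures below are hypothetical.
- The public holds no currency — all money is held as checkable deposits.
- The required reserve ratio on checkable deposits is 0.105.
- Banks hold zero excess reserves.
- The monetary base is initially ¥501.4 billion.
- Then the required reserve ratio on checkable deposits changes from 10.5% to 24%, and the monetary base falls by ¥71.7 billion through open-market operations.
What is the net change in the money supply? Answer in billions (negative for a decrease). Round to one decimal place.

-2984.8 billion

Before: m₁ = 1 / (0.105) ≈ 9.52381, MB₁ = 501.4, so M₁ = 9.52381 × 501.4 ≈ 4775.2383 billion.
After: m₂ = 1 / (0.24) ≈ 4.16667, MB₂ = 501.4 − 71.7 = 429.7, so M₂ = 4.16667 × 429.7 ≈ 1790.4181 billion.
ΔM = M₂ − M₁ = 1790.4181 − 4775.2383 = -2984.8202 billion.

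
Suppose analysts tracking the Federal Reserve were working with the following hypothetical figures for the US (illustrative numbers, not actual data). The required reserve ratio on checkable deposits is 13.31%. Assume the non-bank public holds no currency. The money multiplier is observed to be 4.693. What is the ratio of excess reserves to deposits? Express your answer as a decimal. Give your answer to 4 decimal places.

Using m = 4.693. Since m = (1 + c)/(c + rr + e), the denominator satisfies c + rr + e = (1 + c)/m = (1 + 0) / 4.693 ≈ 0.213083.
With c = 0 and rr = 0.1331, the ratio of excess reserves to deposits is 0.213083 − 0 − 0.1331 = 0.079983.

0.0800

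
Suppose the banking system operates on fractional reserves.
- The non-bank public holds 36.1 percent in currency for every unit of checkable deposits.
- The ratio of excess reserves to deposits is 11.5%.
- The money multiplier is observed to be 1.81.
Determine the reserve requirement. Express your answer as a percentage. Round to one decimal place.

Using m = 1.81. Since m = (1 + c)/(c + rr + e), the denominator satisfies c + rr + e = (1 + c)/m = (1 + 0.361) / 1.81 ≈ 0.751934.
With c = 0.361 and e = 0.115, the reserve requirement is 0.751934 − 0.361 − 0.115 = 0.275934.

27.6%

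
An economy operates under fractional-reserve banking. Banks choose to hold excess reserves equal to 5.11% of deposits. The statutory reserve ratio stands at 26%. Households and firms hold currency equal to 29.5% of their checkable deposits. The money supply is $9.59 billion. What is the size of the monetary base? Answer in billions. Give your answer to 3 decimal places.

The money multiplier is m = (1 + c) / (rr + e + c) = (1 + 0.295) / (0.26 + 0.0511 + 0.295) ≈ 2.13661.
MB = M / m = 9.59 / 2.13661 ≈ 4.4884 billion.

$4.488 billion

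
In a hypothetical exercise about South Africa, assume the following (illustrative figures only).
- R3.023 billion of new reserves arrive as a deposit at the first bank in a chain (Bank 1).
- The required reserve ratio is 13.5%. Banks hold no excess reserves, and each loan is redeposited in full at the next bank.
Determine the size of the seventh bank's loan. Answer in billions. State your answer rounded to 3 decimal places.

Each bank lends a fraction (1 − rr) = 0.8650 of the deposit it receives, so Bank 7 receives 3.023·0.8650^6 and lends 3.023·0.8650^7 ≈ 1.0953 billion.

R1.095 billion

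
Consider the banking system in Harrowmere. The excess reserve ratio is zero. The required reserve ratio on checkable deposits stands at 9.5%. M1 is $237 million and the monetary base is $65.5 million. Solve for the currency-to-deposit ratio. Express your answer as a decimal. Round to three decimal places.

0.251

Using m = M/MB = 237/65.5 ≈ 3.618321. From m = (1 + c)/(c + rr + e), rearranging gives 1 + c = m·(c + rr + e), so c·(1 − m) = m·(rr + e) − 1.
Hence c = [m·(rr + e) − 1]/(1 − m) = [3.618321 × (0.095 + 0) − 1] / (1 − 3.618321) ≈ 0.250641.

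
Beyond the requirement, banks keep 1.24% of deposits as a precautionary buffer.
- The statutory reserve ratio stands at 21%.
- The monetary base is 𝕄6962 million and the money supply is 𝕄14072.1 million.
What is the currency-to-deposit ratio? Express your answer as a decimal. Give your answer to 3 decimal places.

Using m = M/MB = 14072.1/6962 ≈ 2.021273. From m = (1 + c)/(c + rr + e), rearranging gives 1 + c = m·(c + rr + e), so c·(1 − m) = m·(rr + e) − 1.
Hence c = [m·(rr + e) − 1]/(1 − m) = [2.021273 × (0.21 + 0.0124) − 1] / (1 − 2.021273) ≈ 0.539003.

0.539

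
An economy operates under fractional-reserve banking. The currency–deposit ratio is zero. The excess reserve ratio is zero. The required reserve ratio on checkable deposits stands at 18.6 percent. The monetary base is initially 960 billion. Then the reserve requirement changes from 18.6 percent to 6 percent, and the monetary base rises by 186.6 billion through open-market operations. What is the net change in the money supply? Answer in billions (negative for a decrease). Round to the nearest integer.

Before: m₁ = 1 / (0.186) ≈ 5.37634, MB₁ = 960, so M₁ = 5.37634 × 960 = 5161.2864 billion.
After: m₂ = 1 / (0.06) ≈ 16.66667, MB₂ = 960 + 186.6 = 1146.6, so M₂ = 16.66667 × 1146.6 ≈ 19110.0038 billion.
ΔM = M₂ − M₁ = 19110.0038 − 5161.2864 = 13948.7174 billion.

13949 billion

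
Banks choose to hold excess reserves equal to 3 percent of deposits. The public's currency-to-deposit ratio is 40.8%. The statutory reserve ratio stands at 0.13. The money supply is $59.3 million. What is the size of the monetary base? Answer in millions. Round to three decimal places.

The money multiplier is m = (1 + c) / (rr + e + c) = (1 + 0.408) / (0.13 + 0.03 + 0.408) ≈ 2.478873.
MB = M / m = 59.3 / 2.478873 ≈ 23.9222 million.

$23.922 million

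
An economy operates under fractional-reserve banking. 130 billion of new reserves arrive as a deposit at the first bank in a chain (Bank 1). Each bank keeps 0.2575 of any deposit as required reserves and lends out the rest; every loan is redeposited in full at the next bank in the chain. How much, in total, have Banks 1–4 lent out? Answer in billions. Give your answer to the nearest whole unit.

261 billion

Bank i lends (1 − rr)^i of the original deposit: Bank 1 lends 130·0.7425 = 96.5250, Bank 2 lends 130·0.7425² ≈ 71.6698, and so on.
Summing a geometric series: total = 130·[0.7425·(1 − 0.7425^4) / (1 − 0.7425)] ≈ 260.9217 billion.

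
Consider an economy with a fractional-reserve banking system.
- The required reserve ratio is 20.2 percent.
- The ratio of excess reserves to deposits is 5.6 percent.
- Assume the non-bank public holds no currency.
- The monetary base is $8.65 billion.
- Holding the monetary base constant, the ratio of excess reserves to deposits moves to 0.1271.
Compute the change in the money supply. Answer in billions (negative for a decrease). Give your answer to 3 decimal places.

Initially m₁ = 1 / (0.202 + 0.056) ≈ 3.87597, so M₁ = 3.87597 × 8.65 ≈ 33.5271 billion.
After the change m₂ = 1 / (0.202 + 0.1271) ≈ 3.03859, so M₂ = 3.03859 × 8.65 ≈ 26.2838 billion.
ΔM = M₂ − M₁ = 26.2838 − 33.5271 = -7.2433 billion.

-7.243 billion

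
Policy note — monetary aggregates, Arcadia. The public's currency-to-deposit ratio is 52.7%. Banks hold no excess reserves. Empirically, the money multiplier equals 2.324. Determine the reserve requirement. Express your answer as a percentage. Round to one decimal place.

Using m = 2.324. Since m = (1 + c)/(c + rr + e), the denominator satisfies c + rr + e = (1 + c)/m = (1 + 0.527) / 2.324 ≈ 0.657057.
With c = 0.527 and e = 0, the reserve requirement is 0.657057 − 0.527 − 0 = 0.130057.

13.0%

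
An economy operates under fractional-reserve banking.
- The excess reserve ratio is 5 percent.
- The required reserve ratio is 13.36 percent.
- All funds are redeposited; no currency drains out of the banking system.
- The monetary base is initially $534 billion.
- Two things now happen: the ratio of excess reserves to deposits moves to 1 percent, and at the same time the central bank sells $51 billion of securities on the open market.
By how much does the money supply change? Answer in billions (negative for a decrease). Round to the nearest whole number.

$455 billion

Before: m₁ = 1 / (0.1336 + 0.05) ≈ 5.4466, MB₁ = 534, so M₁ = 5.4466 × 534 = 2908.4844 billion.
After: m₂ = 1 / (0.1336 + 0.01) ≈ 6.9638, MB₂ = 534 − 51 = 483, so M₂ = 6.9638 × 483 = 3363.5154 billion.
ΔM = M₂ − M₁ = 3363.5154 − 2908.4844 = 455.031 billion.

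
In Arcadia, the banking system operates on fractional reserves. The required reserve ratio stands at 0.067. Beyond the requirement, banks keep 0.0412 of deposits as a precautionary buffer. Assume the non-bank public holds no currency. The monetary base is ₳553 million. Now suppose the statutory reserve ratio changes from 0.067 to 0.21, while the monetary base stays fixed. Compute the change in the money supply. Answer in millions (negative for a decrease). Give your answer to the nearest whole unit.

-2909 million

Initially m₁ = 1 / (0.067 + 0.0412) ≈ 9.2421, so M₁ = 9.2421 × 553 = 5110.8813 million.
After the change m₂ = 1 / (0.21 + 0.0412) ≈ 3.9809, so M₂ = 3.9809 × 553 = 2201.4377 million.
ΔM = M₂ − M₁ = 2201.4377 − 5110.8813 = -2909.4436 million.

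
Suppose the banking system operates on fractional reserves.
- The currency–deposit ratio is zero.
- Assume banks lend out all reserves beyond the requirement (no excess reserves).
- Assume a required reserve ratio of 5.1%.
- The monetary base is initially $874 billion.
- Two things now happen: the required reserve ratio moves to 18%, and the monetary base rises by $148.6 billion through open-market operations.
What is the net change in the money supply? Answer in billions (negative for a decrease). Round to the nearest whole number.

Before: m₁ = 1 / (0.051) ≈ 19.60784, MB₁ = 874, so M₁ = 19.60784 × 874 ≈ 17137.2522 billion.
After: m₂ = 1 / (0.18) ≈ 5.55556, MB₂ = 874 + 148.6 = 1022.6, so M₂ = 5.55556 × 1022.6 ≈ 5681.1157 billion.
ΔM = M₂ − M₁ = 5681.1157 − 17137.2522 = -11456.1365 billion.

-11456 billion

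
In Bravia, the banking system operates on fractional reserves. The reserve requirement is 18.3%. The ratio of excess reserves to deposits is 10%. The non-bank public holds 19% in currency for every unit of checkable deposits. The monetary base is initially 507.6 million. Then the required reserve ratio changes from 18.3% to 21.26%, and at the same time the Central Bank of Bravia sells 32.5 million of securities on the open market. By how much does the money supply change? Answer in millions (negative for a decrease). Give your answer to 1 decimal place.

-152.2 million

Before: m₁ = (1 + 0.19) / (0.183 + 0.1 + 0.19) ≈ 2.51586, MB₁ = 507.6, so M₁ = 2.51586 × 507.6 ≈ 1277.0505 million.
After: m₂ = (1 + 0.19) / (0.2126 + 0.1 + 0.19) ≈ 2.36769, MB₂ = 507.6 − 32.5 = 475.1, so M₂ = 2.36769 × 475.1 ≈ 1124.8895 million.
ΔM = M₂ − M₁ = 1124.8895 − 1277.0505 = -152.161 million.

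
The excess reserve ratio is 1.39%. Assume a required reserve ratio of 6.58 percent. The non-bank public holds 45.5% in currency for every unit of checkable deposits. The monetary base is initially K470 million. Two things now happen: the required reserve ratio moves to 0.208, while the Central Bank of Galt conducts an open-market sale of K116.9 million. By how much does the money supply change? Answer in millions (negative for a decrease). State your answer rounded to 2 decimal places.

-519.95 million

Before: m₁ = (1 + 0.455) / (0.0658 + 0.0139 + 0.455) ≈ 2.721152, MB₁ = 470, so M₁ = 2.721152 × 470 ≈ 1278.9414 million.
After: m₂ = (1 + 0.455) / (0.208 + 0.0139 + 0.455) ≈ 2.149505, MB₂ = 470 − 116.9 = 353.1, so M₂ = 2.149505 × 353.1 ≈ 758.9902 million.
ΔM = M₂ − M₁ = 758.9902 − 1278.9414 = -519.9512 million.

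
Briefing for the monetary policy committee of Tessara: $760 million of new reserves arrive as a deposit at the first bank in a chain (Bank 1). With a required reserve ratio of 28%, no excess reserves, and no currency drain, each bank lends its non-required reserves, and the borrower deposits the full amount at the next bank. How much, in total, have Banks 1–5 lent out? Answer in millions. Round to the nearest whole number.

Bank i lends (1 − rr)^i of the original deposit: Bank 1 lends 760·0.7200 = 547.2000, Bank 2 lends 760·0.7200² = 393.9840, and so on.
Summing a geometric series: total = 760·[0.7200·(1 − 0.7200^5) / (1 − 0.7200)] ≈ 1576.1475 million.

$1576 million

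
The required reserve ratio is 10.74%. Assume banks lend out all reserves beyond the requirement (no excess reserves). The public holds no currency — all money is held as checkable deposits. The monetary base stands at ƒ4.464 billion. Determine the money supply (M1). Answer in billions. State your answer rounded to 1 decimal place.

ƒ41.6 billion

With no currency drain or excess reserves, the money multiplier is m = 1/rr = 1/0.1074 ≈ 9.3110.
Money supply M = m × MB = 9.3110 × 4.464 ≈ 41.5643 billion.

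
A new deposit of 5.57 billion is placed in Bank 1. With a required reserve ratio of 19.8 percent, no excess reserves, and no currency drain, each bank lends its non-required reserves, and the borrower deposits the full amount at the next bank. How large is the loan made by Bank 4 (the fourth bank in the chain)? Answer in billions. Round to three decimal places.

2.304 billion

Each bank lends a fraction (1 − rr) = 0.8020 of the deposit it receives, so Bank 4 receives 5.57·0.8020^3 and lends 5.57·0.8020^4 ≈ 2.3044 billion.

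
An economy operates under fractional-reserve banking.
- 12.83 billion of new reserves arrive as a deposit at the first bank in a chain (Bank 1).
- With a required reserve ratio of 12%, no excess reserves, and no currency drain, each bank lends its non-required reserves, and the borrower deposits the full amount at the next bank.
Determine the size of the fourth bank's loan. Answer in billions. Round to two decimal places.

7.69 billion

Each bank lends a fraction (1 − rr) = 0.8800 of the deposit it receives, so Bank 4 receives 12.83·0.8800^3 and lends 12.83·0.8800^4 ≈ 7.6941 billion.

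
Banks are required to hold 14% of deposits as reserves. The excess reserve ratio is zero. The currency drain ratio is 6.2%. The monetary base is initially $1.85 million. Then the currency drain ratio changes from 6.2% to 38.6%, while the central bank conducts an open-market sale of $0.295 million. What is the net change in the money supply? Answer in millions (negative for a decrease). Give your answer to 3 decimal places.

Before: m₁ = (1 + 0.062) / (0.14 + 0.062) ≈ 5.25743, MB₁ = 1.85, so M₁ = 5.25743 × 1.85 ≈ 9.7262 million.
After: m₂ = (1 + 0.386) / (0.14 + 0.386) ≈ 2.63498, MB₂ = 1.85 − 0.295 = 1.555, so M₂ = 2.63498 × 1.555 ≈ 4.0974 million.
ΔM = M₂ − M₁ = 4.0974 − 9.7262 = -5.6288 million.

-5.629 million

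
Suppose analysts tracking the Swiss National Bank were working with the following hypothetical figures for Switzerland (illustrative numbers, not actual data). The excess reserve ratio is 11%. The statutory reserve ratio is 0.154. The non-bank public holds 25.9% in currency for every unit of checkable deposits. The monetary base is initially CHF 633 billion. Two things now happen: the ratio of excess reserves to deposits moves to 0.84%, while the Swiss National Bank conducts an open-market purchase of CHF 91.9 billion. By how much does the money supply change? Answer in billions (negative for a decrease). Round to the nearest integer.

CHF 642 billion

Before: m₁ = (1 + 0.259) / (0.154 + 0.11 + 0.259) ≈ 2.4073, MB₁ = 633, so M₁ = 2.4073 × 633 = 1523.8209 billion.
After: m₂ = (1 + 0.259) / (0.154 + 0.0084 + 0.259) ≈ 2.9877, MB₂ = 633 + 91.9 = 724.9, so M₂ = 2.9877 × 724.9 ≈ 2165.7837 billion.
ΔM = M₂ − M₁ = 2165.7837 − 1523.8209 = 641.9628 billion.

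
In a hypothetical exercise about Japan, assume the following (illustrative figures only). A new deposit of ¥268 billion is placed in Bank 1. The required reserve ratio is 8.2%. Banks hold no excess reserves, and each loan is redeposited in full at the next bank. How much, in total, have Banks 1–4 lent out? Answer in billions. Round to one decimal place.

¥869.5 billion

Bank i lends (1 − rr)^i of the original deposit: Bank 1 lends 268·0.9180 = 246.0240, Bank 2 lends 268·0.9180² ≈ 225.8500, and so on.
Summing a geometric series: total = 268·[0.9180·(1 − 0.9180^4) / (1 − 0.9180)] ≈ 869.5336 billion.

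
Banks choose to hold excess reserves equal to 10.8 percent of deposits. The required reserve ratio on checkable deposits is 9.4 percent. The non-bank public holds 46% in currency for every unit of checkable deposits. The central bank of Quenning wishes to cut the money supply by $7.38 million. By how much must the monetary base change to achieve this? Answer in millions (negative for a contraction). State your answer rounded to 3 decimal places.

-3.346 million

The money multiplier is m = (1 + c) / (rr + e + c) = (1 + 0.46) / (0.094 + 0.108 + 0.46) ≈ 2.20544.
ΔMB = ΔM / m = (−7.38) / 2.20544 ≈ -3.3463 million.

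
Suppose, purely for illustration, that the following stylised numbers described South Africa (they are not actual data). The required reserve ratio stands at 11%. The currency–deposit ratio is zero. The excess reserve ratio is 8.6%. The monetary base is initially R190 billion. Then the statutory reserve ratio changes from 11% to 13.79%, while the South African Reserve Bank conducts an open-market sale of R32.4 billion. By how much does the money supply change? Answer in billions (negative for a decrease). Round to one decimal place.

-265.5 billion

Before: m₁ = 1 / (0.11 + 0.086) ≈ 5.10204, MB₁ = 190, so M₁ = 5.10204 × 190 = 969.3876 billion.
After: m₂ = 1 / (0.1379 + 0.086) ≈ 4.46628, MB₂ = 190 − 32.4 = 157.6, so M₂ = 4.46628 × 157.6 ≈ 703.8857 billion.
ΔM = M₂ − M₁ = 703.8857 − 969.3876 = -265.5019 billion.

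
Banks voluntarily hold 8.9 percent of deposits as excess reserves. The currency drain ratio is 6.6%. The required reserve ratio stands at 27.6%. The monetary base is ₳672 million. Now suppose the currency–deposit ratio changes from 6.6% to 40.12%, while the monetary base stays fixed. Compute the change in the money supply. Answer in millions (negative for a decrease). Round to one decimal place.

Initially m₁ = (1 + 0.066) / (0.276 + 0.089 + 0.066) ≈ 2.47332, so M₁ = 2.47332 × 672 ≈ 1662.071 million.
After the change m₂ = (1 + 0.4012) / (0.276 + 0.089 + 0.4012) ≈ 1.82877, so M₂ = 1.82877 × 672 ≈ 1228.9334 million.
ΔM = M₂ − M₁ = 1228.9334 − 1662.071 = -433.1376 million.

-433.1 million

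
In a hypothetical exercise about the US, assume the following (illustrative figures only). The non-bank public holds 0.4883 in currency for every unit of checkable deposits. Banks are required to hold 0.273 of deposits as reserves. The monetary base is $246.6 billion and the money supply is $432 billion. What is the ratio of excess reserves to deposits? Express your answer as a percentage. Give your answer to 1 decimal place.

8.8%

Using m = M/MB = 432/246.6 ≈ 1.751825. Since m = (1 + c)/(c + rr + e), the denominator satisfies c + rr + e = (1 + c)/m = (1 + 0.4883) / 1.751825 ≈ 0.849571.
With c = 0.4883 and rr = 0.273, the ratio of excess reserves to deposits is 0.849571 − 0.4883 − 0.273 = 0.088271.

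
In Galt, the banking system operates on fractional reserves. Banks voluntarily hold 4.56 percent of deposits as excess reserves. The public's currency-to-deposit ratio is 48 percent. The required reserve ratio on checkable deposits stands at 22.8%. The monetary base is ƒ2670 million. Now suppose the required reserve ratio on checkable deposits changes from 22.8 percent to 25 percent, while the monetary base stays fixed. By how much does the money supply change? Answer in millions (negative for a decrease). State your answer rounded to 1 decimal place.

Initially m₁ = (1 + 0.48) / (0.228 + 0.0456 + 0.48) ≈ 1.963907, so M₁ = 1.963907 × 2670 ≈ 5243.6317 million.
After the change m₂ = (1 + 0.48) / (0.25 + 0.0456 + 0.48) ≈ 1.908200, so M₂ = 1.908200 × 2670 = 5094.894 million.
ΔM = M₂ − M₁ = 5094.894 − 5243.6317 = -148.7377 million.

-148.7 million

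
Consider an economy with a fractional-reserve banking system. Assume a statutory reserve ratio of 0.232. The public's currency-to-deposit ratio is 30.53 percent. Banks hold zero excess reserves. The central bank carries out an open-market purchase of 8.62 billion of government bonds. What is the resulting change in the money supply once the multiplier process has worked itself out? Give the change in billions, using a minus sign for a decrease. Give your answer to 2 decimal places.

20.94 billion

The money multiplier is m = (1 + c) / (rr + c) = (1 + 0.3053) / (0.232 + 0.3053) ≈ 2.4294.
The purchase adds 8.62 billion of base, so ΔM = m × ΔMB = 2.4294 × (+8.62) ≈ 20.9414 billion.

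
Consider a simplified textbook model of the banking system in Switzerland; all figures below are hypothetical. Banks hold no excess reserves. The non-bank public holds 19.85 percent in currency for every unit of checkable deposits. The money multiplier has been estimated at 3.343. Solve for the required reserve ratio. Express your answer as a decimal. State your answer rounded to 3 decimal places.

0.160

Using m = 3.343. Since m = (1 + c)/(c + rr + e), the denominator satisfies c + rr + e = (1 + c)/m = (1 + 0.1985) / 3.343 ≈ 0.358510.
With c = 0.1985 and e = 0, the required reserve ratio is 0.358510 − 0.1985 − 0 = 0.16001.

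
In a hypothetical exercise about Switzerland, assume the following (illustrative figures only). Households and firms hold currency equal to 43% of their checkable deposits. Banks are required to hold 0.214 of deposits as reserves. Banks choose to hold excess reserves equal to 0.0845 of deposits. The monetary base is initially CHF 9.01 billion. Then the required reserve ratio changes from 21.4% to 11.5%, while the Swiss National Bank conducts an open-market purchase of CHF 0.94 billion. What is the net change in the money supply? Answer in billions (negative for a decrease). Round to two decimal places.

Before: m₁ = (1 + 0.43) / (0.214 + 0.0845 + 0.43) ≈ 1.9629, MB₁ = 9.01, so M₁ = 1.9629 × 9.01 ≈ 17.6857 billion.
After: m₂ = (1 + 0.43) / (0.115 + 0.0845 + 0.43) ≈ 2.2716, MB₂ = 9.01 + 0.94 = 9.95, so M₂ = 2.2716 × 9.95 ≈ 22.6024 billion.
ΔM = M₂ − M₁ = 22.6024 − 17.6857 = 4.9167 billion.

CHF 4.92 billion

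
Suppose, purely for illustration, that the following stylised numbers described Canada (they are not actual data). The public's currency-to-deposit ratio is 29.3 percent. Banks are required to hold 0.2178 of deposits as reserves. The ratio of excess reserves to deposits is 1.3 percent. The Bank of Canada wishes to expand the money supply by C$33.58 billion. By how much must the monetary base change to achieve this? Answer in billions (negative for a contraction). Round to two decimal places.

The money multiplier is m = (1 + c) / (rr + e + c) = (1 + 0.293) / (0.2178 + 0.013 + 0.293) ≈ 2.46850.
ΔMB = ΔM / m = (+33.58) / 2.46850 ≈ 13.6034 billion.

C$13.60 billion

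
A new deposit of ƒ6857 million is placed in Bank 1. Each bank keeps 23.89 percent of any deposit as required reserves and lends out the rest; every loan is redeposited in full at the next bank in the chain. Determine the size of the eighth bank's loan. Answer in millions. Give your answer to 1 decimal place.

Each bank lends a fraction (1 − rr) = 0.7611 of the deposit it receives, so Bank 8 receives 6857·0.7611^7 and lends 6857·0.7611^8 ≈ 772.0900 million.

ƒ772.1 million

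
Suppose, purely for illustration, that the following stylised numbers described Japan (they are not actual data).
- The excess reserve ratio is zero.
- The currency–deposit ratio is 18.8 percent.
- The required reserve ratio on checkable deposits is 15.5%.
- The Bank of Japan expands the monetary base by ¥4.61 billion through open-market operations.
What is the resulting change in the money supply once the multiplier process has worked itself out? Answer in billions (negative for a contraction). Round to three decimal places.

¥15.967 billion

The money multiplier is m = (1 + c) / (rr + c) = (1 + 0.188) / (0.155 + 0.188) ≈ 3.46356.
The purchase adds 4.61 billion of base, so ΔM = m × ΔMB = 3.46356 × (+4.61) ≈ 15.967 billion.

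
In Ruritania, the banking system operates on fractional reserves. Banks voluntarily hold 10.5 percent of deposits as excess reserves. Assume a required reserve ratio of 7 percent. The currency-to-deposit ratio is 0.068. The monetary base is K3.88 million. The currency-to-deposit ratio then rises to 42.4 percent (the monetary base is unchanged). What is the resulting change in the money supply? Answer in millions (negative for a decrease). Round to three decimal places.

-7.829 million

Initially m₁ = (1 + 0.068) / (0.07 + 0.105 + 0.068) ≈ 4.39506, so M₁ = 4.39506 × 3.88 ≈ 17.0528 million.
After the change m₂ = (1 + 0.424) / (0.07 + 0.105 + 0.424) ≈ 2.37730, so M₂ = 2.37730 × 3.88 ≈ 9.2239 million.
ΔM = M₂ − M₁ = 9.2239 − 17.0528 = -7.8289 million.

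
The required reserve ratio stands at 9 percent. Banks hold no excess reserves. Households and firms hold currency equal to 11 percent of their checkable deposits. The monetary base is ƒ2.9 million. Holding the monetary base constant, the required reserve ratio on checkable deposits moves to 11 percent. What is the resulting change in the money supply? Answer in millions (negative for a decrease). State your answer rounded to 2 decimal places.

-1.46 million

Initially m₁ = (1 + 0.11) / (0.09 + 0.11) = 5.55, so M₁ = 5.55 × 2.9 = 16.095 million.
After the change m₂ = (1 + 0.11) / (0.11 + 0.11) ≈ 5.0455, so M₂ = 5.0455 × 2.9 ≈ 14.6319 million.
ΔM = M₂ − M₁ = 14.6319 − 16.095 = -1.4631 million.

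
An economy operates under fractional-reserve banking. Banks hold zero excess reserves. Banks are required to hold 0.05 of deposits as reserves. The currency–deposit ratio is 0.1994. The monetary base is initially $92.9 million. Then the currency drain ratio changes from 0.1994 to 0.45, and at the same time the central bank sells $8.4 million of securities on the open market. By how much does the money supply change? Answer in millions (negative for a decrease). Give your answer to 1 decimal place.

-201.7 million

Before: m₁ = (1 + 0.1994) / (0.05 + 0.1994) ≈ 4.8091, MB₁ = 92.9, so M₁ = 4.8091 × 92.9 ≈ 446.7654 million.
After: m₂ = (1 + 0.45) / (0.05 + 0.45) = 2.9, MB₂ = 92.9 − 8.4 = 84.5, so M₂ = 2.9 × 84.5 = 245.05 million.
ΔM = M₂ − M₁ = 245.05 − 446.7654 = -201.7154 million.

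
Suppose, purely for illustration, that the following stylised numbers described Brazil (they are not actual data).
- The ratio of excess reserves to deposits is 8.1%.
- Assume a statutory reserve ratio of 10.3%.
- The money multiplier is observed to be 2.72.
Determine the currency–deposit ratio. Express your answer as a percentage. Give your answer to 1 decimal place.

29.0%

Using m = 2.72. From m = (1 + c)/(c + rr + e), rearranging gives 1 + c = m·(c + rr + e), so c·(1 − m) = m·(rr + e) − 1.
Hence c = [m·(rr + e) − 1]/(1 − m) = [2.72 × (0.103 + 0.081) − 1] / (1 − 2.72) ≈ 0.290419.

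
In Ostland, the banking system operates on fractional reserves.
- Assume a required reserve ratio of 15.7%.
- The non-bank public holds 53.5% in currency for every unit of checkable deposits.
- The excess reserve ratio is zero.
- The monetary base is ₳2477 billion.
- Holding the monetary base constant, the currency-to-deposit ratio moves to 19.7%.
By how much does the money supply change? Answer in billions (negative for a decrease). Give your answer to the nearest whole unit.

₳2881 billion

Initially m₁ = (1 + 0.535) / (0.157 + 0.535) ≈ 2.21821, so M₁ = 2.21821 × 2477 ≈ 5494.5062 billion.
After the change m₂ = (1 + 0.197) / (0.157 + 0.197) ≈ 3.38136, so M₂ = 3.38136 × 2477 ≈ 8375.6287 billion.
ΔM = M₂ − M₁ = 8375.6287 − 5494.5062 = 2881.1225 billion.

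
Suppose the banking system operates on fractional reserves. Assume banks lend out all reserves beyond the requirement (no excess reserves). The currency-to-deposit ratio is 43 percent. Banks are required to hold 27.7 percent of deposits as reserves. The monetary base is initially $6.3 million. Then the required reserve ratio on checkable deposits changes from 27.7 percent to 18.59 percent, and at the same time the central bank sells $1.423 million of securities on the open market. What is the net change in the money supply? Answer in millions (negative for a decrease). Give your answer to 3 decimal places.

-1.419 million

Before: m₁ = (1 + 0.43) / (0.277 + 0.43) ≈ 2.02263, MB₁ = 6.3, so M₁ = 2.02263 × 6.3 ≈ 12.7426 million.
After: m₂ = (1 + 0.43) / (0.1859 + 0.43) ≈ 2.32181, MB₂ = 6.3 − 1.423 = 4.877, so M₂ = 2.32181 × 4.877 ≈ 11.3235 million.
ΔM = M₂ − M₁ = 11.3235 − 12.7426 = -1.4191 million.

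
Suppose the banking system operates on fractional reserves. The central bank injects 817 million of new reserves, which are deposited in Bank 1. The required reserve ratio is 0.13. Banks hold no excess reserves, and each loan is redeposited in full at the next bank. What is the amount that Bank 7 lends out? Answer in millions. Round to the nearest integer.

308 million

Each bank lends a fraction (1 − rr) = 0.8700 of the deposit it receives, so Bank 7 receives 817·0.8700^6 and lends 817·0.8700^7 ≈ 308.2172 million.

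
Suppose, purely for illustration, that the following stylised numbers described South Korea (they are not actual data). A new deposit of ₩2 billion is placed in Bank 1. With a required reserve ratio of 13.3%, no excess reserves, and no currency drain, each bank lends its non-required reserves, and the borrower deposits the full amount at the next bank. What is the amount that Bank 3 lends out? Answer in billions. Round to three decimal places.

₩1.303 billion

Each bank lends a fraction (1 − rr) = 0.8670 of the deposit it receives, so Bank 3 receives 2·0.8670^2 and lends 2·0.8670^3 ≈ 1.3034 billion.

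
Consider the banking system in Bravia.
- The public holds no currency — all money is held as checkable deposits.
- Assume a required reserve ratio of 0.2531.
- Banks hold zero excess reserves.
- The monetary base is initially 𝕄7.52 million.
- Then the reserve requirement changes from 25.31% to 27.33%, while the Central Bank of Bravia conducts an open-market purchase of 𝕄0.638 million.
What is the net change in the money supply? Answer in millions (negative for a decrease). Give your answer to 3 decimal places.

Before: m₁ = 1 / (0.2531) ≈ 3.95101, MB₁ = 7.52, so M₁ = 3.95101 × 7.52 ≈ 29.7116 million.
After: m₂ = 1 / (0.2733) ≈ 3.65898, MB₂ = 7.52 + 0.638 = 8.158, so M₂ = 3.65898 × 8.158 ≈ 29.85 million.
ΔM = M₂ − M₁ = 29.85 − 29.7116 = 0.1384 million.

𝕄0.138 million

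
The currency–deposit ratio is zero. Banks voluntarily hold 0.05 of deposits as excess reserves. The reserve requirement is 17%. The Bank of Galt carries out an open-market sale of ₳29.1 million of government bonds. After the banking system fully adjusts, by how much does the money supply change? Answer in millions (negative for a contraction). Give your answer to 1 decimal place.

The money multiplier is m = 1 / (rr + e) = 1 / (0.17 + 0.05) ≈ 4.5455.
The sale removes 29.1 million of base, so ΔM = m × ΔMB = 4.5455 × (−29.1) ≈ -132.274 million.

-132.3 million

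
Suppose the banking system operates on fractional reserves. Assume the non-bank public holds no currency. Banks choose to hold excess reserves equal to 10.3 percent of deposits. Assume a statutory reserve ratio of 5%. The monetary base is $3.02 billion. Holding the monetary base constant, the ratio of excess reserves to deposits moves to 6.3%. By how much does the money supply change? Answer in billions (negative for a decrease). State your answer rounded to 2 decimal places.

Initially m₁ = 1 / (0.05 + 0.103) ≈ 6.5359, so M₁ = 6.5359 × 3.02 ≈ 19.7384 billion.
After the change m₂ = 1 / (0.05 + 0.063) ≈ 8.8496, so M₂ = 8.8496 × 3.02 ≈ 26.7258 billion.
ΔM = M₂ − M₁ = 26.7258 − 19.7384 = 6.9874 billion.

$6.99 billion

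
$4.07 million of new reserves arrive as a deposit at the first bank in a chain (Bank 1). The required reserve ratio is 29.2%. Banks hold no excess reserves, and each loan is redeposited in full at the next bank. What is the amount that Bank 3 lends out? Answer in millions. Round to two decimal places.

Each bank lends a fraction (1 − rr) = 0.7080 of the deposit it receives, so Bank 3 receives 4.07·0.7080^2 and lends 4.07·0.7080^3 ≈ 1.4444 million.

$1.44 million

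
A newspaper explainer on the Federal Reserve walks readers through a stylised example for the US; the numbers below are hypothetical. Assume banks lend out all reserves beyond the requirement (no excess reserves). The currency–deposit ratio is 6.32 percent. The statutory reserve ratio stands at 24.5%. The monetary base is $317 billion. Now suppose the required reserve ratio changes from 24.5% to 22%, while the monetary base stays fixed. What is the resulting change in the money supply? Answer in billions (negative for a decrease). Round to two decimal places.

Initially m₁ = (1 + 0.0632) / (0.245 + 0.0632) ≈ 3.449708, so M₁ = 3.449708 × 317 ≈ 1093.5574 billion.
After the change m₂ = (1 + 0.0632) / (0.22 + 0.0632) ≈ 3.754237, so M₂ = 3.754237 × 317 ≈ 1190.0931 billion.
ΔM = M₂ − M₁ = 1190.0931 − 1093.5574 = 96.5357 billion.

$96.54 billion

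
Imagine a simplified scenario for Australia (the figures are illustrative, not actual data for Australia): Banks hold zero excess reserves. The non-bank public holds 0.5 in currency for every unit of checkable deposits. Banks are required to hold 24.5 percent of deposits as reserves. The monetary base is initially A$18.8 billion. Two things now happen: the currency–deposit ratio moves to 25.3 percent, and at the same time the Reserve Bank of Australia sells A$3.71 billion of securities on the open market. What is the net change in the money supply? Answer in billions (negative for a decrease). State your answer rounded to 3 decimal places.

A$0.115 billion

Before: m₁ = (1 + 0.5) / (0.245 + 0.5) ≈ 2.013423, MB₁ = 18.8, so M₁ = 2.013423 × 18.8 ≈ 37.8524 billion.
After: m₂ = (1 + 0.253) / (0.245 + 0.253) ≈ 2.516064, MB₂ = 18.8 − 3.71 = 15.09, so M₂ = 2.516064 × 15.09 ≈ 37.9674 billion.
ΔM = M₂ − M₁ = 37.9674 − 37.8524 = 0.115 billion.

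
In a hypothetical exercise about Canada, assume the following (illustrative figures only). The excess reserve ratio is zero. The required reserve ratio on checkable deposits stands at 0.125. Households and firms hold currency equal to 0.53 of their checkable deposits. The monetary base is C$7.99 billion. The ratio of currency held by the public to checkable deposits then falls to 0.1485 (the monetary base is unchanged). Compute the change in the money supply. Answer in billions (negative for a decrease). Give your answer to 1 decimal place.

C$14.9 billion

Initially m₁ = (1 + 0.53) / (0.125 + 0.53) ≈ 2.3359, so M₁ = 2.3359 × 7.99 ≈ 18.6638 billion.
After the change m₂ = (1 + 0.1485) / (0.125 + 0.1485) ≈ 4.1993, so M₂ = 4.1993 × 7.99 ≈ 33.5524 billion.
ΔM = M₂ − M₁ = 33.5524 − 18.6638 = 14.8886 billion.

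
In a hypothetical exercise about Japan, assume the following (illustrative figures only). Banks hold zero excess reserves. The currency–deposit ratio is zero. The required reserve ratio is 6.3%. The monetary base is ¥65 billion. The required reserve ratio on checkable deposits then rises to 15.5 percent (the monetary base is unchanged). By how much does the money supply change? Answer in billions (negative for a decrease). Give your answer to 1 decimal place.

-612.4 billion

Initially m₁ = 1 / (0.063) ≈ 15.8730, so M₁ = 15.8730 × 65 = 1031.745 billion.
After the change m₂ = 1 / (0.155) ≈ 6.4516, so M₂ = 6.4516 × 65 = 419.354 billion.
ΔM = M₂ − M₁ = 419.354 − 1031.745 = -612.391 billion.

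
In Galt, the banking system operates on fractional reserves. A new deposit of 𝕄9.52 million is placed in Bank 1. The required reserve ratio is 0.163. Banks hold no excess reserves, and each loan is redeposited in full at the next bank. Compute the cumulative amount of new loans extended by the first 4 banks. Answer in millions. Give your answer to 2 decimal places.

𝕄24.89 million

Bank i lends (1 − rr)^i of the original deposit: Bank 1 lends 9.52·0.8370 ≈ 7.9682, Bank 2 lends 9.52·0.8370² ≈ 6.6694, and so on.
Summing a geometric series: total = 9.52·[0.8370·(1 − 0.8370^4) / (1 − 0.8370)] ≈ 24.8923 million.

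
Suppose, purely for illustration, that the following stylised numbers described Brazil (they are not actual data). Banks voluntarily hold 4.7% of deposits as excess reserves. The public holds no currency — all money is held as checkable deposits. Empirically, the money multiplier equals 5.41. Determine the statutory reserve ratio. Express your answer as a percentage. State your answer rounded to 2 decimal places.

13.78%

Using m = 5.41. Since m = (1 + c)/(c + rr + e), the denominator satisfies c + rr + e = (1 + c)/m = (1 + 0) / 5.41 ≈ 0.184843.
With c = 0 and e = 0.047, the statutory reserve ratio is 0.184843 − 0 − 0.047 = 0.137843.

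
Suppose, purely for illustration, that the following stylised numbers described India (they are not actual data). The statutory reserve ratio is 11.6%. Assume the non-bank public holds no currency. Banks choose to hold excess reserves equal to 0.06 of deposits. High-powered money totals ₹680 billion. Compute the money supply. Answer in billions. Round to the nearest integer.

The money multiplier is m = 1 / (rr + e) = 1 / (0.116 + 0.06) ≈ 5.6818.
So M = m × MB = 5.6818 × 680 = 3863.624 billion.

₹3864 billion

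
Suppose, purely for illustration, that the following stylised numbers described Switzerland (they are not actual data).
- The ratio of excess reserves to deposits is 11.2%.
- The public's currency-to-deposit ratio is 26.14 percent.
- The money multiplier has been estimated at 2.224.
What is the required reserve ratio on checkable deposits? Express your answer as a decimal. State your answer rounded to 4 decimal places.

0.1938

Using m = 2.224. Since m = (1 + c)/(c + rr + e), the denominator satisfies c + rr + e = (1 + c)/m = (1 + 0.2614) / 2.224 ≈ 0.567176.
With c = 0.2614 and e = 0.112, the required reserve ratio on checkable deposits is 0.567176 − 0.2614 − 0.112 = 0.193776.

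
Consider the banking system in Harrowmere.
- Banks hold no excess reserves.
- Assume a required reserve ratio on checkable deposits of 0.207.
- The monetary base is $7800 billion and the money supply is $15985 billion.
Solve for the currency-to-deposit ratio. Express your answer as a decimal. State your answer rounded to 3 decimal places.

Using m = M/MB = 15985/7800 ≈ 2.049359. From m = (1 + c)/(c + rr + e), rearranging gives 1 + c = m·(c + rr + e), so c·(1 − m) = m·(rr + e) − 1.
Hence c = [m·(rr + e) − 1]/(1 − m) = [2.049359 × (0.207 + 0) − 1] / (1 − 2.049359) ≈ 0.548699.

0.549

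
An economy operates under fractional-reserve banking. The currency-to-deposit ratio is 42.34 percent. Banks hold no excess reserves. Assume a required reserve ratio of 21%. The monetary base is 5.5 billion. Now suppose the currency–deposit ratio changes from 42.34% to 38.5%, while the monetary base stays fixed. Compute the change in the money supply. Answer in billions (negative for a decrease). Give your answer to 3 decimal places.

Initially m₁ = (1 + 0.4234) / (0.21 + 0.4234) ≈ 2.24724, so M₁ = 2.24724 × 5.5 ≈ 12.3598 billion.
After the change m₂ = (1 + 0.385) / (0.21 + 0.385) ≈ 2.32773, so M₂ = 2.32773 × 5.5 ≈ 12.8025 billion.
ΔM = M₂ − M₁ = 12.8025 − 12.3598 = 0.4427 billion.

0.443 billion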